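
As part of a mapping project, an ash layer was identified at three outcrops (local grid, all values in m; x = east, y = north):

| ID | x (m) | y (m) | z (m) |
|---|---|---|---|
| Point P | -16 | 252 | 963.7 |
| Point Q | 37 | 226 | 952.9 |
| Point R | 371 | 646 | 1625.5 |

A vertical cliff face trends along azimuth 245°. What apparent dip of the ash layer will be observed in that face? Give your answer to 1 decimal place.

Let the plane be z = a·x + b·y + c.
Point Q−Point P: 53a − 26b = −10.8;  Point R−Point P: 387a + 394b = 661.8.
Solving gives a = 0.41855, b = 1.26858.
Unit vector along 245° is (sin 245°, cos 245°) = (-0.9063, -0.4226).
Slope in that direction = a·(-0.9063) + b·(-0.4226) = −0.91546.
Apparent dip = arctan|0.91546| = 42.5° (true dip is 53.2°, so apparent ≤ true as expected).

42.5°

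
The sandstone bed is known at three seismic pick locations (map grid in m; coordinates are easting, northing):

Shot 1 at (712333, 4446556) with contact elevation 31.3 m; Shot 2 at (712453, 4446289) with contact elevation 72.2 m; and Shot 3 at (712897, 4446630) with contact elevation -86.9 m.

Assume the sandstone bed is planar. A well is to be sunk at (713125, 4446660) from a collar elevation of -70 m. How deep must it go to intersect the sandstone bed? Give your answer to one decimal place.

Let the plane be z = a·easting + b·northing + c.
Shot 2−Shot 1: 120a − 267b = 40.9;  Shot 3−Shot 1: 564a + 74b = −118.2.
Solving gives a = −0.178924925, b = −0.233599217.
Then c = 31.3 − a·712333 − b·4446556 = 1166197.43.
At (713125, 4446660): z_contact = −127595.84 − 1038736.30 + 1166197.43 = -134.70 m.
Depth below ground = -70 − (-134.70) = 64.7 m.

64.7 m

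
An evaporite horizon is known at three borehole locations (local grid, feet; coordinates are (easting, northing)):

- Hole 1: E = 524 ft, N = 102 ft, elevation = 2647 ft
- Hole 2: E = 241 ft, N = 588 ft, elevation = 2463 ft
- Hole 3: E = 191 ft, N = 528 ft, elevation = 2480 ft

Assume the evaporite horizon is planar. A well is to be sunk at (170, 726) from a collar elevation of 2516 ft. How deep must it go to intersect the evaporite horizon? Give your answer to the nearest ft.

Let the plane be z = a·E + b·N + c.
Hole 2−Hole 1: −283a + 486b = −184;  Hole 3−Hole 1: −333a + 426b = −167.
Solving gives a = 0.06730, b = −0.33941.
Then c = 2647 − a·524 − b·102 = 2646.36.
At (170, 726): z_contact = 11.4 − 246.4 + 2646.36 = 2411.4 ft.
Depth below ground = 2516 − 2411.4 = 105 ft.

105 ft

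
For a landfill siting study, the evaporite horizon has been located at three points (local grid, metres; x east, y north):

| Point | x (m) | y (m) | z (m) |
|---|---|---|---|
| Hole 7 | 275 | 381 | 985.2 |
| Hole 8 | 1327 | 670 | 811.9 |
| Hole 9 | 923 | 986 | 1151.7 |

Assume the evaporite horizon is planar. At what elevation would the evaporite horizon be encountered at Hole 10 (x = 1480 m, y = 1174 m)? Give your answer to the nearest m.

Let the plane be z = a·x + b·y + c.
Hole 8−Hole 7: 1052a + 289b = −173.3;  Hole 9−Hole 7: 648a + 605b = 166.5.
Solving gives a = −0.34054, b = 0.63995.
Then c = 985.2 − a·275 − b·381 = 835.03.
At (1480, 1174): z = −504.0 + 751.3 + 835.03 = 1082.3 m.

1082 m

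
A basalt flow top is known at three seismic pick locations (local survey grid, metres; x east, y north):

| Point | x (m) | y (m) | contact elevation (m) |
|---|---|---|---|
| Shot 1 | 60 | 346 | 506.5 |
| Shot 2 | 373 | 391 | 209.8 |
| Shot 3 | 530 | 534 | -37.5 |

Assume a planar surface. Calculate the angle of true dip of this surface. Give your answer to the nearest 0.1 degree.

49.4°

Two edge vectors: Shot 1→Shot 2 = (313, 45, -296.7), Shot 1→Shot 3 = (470, 188, -544).
Normal n = (Shot 1→Shot 2) × (Shot 1→Shot 3) = (31299.6, 30823, 37694).
So ∂z/∂x = −n_x/n_z = −0.83036 and ∂z/∂y = −n_y/n_z = −0.81772.
Gradient magnitude |∇z| = √(a² + b²) = √(0.68950 + 0.66866) = 1.16540.
True dip = arctan(1.16540) = 49.4°, dipping toward NE (azimuth ≈ 045°).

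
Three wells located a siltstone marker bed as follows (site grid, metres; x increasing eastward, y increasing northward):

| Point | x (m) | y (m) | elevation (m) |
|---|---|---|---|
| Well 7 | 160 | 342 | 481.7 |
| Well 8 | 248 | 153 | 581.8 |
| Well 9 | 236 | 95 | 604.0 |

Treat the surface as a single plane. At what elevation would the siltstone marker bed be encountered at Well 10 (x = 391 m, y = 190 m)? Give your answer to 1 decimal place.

597.2 m

Two edge vectors: Well 7→Well 8 = (88, -189, 100.1), Well 7→Well 9 = (76, -247, 122.3).
Normal n = (Well 7→Well 8) × (Well 7→Well 9) = (1610, -3154.8, -7372).
So ∂z/∂x = −n_x/n_z = 0.21839 and ∂z/∂y = −n_y/n_z = −0.42794.
Intercept c from Well 7: 481.7 − 34.94 + 146.36 = 593.11.
At (391, 190): z = 85.4 − 81.3 + 593.11 = 597.2 m.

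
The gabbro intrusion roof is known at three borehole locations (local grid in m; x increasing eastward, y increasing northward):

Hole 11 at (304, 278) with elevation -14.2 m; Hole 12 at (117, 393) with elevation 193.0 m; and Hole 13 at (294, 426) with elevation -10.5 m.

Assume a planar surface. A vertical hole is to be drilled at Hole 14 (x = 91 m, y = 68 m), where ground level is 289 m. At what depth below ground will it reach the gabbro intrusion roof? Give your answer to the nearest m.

Let the plane be z = a·x + b·y + c.
Hole 12−Hole 11: −187a + 115b = 207.2;  Hole 13−Hole 11: −10a + 148b = 3.7.
Solving gives a = −1.14002, b = −0.05203.
Then c = -14.2 − a·304 − b·278 = 346.83.
At (91, 68): z_contact = −103.7 − 3.5 + 346.83 = 239.5 m.
Depth below ground = 289 − 239.5 = 49 m.

49 m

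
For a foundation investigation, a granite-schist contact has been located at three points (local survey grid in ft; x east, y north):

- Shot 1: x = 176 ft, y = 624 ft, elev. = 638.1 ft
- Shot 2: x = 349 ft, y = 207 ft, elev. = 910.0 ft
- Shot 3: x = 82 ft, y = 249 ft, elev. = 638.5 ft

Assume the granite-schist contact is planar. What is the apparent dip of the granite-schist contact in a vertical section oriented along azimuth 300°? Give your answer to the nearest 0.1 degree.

Two edge vectors: Shot 1→Shot 2 = (173, -417, 271.9), Shot 1→Shot 3 = (-94, -375, 0.4).
Normal n = (Shot 1→Shot 2) × (Shot 1→Shot 3) = (101795.7, -25627.8, -104073).
So ∂z/∂x = −n_x/n_z = 0.97812 and ∂z/∂y = −n_y/n_z = −0.24625.
Unit vector along 300° is (sin 300°, cos 300°) = (-0.8660, 0.5000).
Slope in that direction = a·(-0.8660) + b·(0.5000) = −0.97020.
Apparent dip = arctan|0.97020| = 44.1° (true dip is 45.2°, so apparent ≤ true as expected).

44.1°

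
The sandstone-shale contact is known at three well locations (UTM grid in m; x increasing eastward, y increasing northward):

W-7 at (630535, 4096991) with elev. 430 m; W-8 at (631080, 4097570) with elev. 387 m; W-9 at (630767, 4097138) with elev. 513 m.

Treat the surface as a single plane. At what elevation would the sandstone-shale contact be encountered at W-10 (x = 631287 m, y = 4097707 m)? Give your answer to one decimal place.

Let the plane be z = a·x + b·y + c.
W-8−W-7: 545a + 579b = −43;  W-9−W-7: 232a + 147b = 83.
Solving gives a = 1.003043550, b = −1.018408869.
Then c = 430 − a·630535 − b·4096991 = 3540387.90.
At (631287, 4097707): z = 633208.4 − 4173141.2 + 3540387.90 = 455.1 m.

455.1 m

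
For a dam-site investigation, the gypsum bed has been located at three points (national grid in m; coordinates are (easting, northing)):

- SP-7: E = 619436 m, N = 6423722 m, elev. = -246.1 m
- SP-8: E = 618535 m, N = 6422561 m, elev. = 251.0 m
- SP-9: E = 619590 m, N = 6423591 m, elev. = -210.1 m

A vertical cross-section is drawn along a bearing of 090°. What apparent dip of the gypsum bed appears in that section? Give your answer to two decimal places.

4.49°

Let the plane be z = a·E + b·N + c.
SP-8−SP-7: −901a − 1161b = 497.1;  SP-9−SP-7: 154a − 131b = 36.
Solving gives a = −0.07858, b = −0.36718.
Unit vector along 090° is (sin 90°, cos 90°) = (1.0000, 0.0000).
Slope in that direction = a·(1.0000) + b·(0.0000) = −0.07858.
Apparent dip = arctan|0.07858| = 4.49° (true dip is 20.6°, so apparent ≤ true as expected).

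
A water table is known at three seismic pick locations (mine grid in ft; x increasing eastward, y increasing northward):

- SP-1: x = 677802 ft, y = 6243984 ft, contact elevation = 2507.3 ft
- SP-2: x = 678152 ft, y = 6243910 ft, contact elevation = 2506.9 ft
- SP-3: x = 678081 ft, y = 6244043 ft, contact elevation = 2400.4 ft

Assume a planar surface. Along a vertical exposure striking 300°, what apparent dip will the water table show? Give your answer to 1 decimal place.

15.9°

Let the plane be z = a·x + b·y + c.
SP-2−SP-1: 350a − 74b = −0.4;  SP-3−SP-1: 279a + 59b = −106.9.
Solving gives a = −0.19213, b = −0.90332.
Unit vector along 300° is (sin 300°, cos 300°) = (-0.8660, 0.5000).
Slope in that direction = a·(-0.8660) + b·(0.5000) = −0.28527.
Apparent dip = arctan|0.28527| = 15.9° (true dip is 42.7°, so apparent ≤ true as expected).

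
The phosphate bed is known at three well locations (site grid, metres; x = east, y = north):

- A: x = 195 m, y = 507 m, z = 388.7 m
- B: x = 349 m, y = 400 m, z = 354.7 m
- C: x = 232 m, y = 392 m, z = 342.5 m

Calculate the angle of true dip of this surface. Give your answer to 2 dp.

23.39°

Let the plane be z = a·x + b·y + c.
B−A: 154a − 107b = −34;  C−A: 37a − 115b = −46.2.
Solving gives a = 0.07515, b = 0.42592.
Gradient magnitude |∇z| = √(a² + b²) = √(0.00565 + 0.18141) = 0.43250.
True dip = arctan(0.43250) = 23.39°, dipping toward S (azimuth ≈ 190°).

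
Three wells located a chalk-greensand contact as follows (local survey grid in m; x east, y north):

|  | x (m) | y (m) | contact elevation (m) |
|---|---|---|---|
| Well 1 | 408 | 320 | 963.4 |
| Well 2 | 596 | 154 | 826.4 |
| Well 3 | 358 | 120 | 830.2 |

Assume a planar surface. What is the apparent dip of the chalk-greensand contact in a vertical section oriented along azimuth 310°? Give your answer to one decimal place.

Two edge vectors: Well 1→Well 2 = (188, -166, -137), Well 1→Well 3 = (-50, -200, -133.2).
Normal n = (Well 1→Well 2) × (Well 1→Well 3) = (-5288.8, 31891.6, -45900).
So ∂z/∂x = −n_x/n_z = −0.11522 and ∂z/∂y = −n_y/n_z = 0.69481.
Unit vector along 310° is (sin 310°, cos 310°) = (-0.7660, 0.6428).
Slope in that direction = a·(-0.7660) + b·(0.6428) = 0.53488.
Apparent dip = arctan|0.53488| = 28.1° (true dip is 35.2°, so apparent ≤ true as expected).

28.1°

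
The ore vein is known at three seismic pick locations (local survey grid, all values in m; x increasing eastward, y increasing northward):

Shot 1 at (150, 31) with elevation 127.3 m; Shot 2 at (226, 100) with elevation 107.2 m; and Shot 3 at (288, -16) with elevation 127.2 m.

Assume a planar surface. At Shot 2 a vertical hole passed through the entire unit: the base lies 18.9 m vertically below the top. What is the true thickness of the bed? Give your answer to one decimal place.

18.4 m

Let the plane be z = a·x + b·y + c.
Shot 2−Shot 1: 76a + 69b = −20.1;  Shot 3−Shot 1: 138a − 47b = −0.1.
Solving gives a = −0.07267, b = −0.21126.
|∇z| = √(a²+b²) = 0.22341, so dip δ = arctan(0.22341) = 12.59°.
True thickness = vertical thickness × cos δ = 18.9 × cos 12.59° = 18.4 m.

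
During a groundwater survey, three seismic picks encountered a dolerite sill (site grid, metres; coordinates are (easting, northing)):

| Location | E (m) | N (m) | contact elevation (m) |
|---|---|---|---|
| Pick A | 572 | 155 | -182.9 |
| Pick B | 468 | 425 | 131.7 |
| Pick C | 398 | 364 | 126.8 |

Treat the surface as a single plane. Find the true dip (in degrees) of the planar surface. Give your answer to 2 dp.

48.72°

Let the plane be z = a·E + b·N + c.
Pick B−Pick A: −104a + 270b = 314.6;  Pick C−Pick A: −174a + 209b = 309.7.
Solving gives a = −0.70780, b = 0.89255.
Gradient magnitude |∇z| = √(a² + b²) = √(0.50098 + 0.79665) = 1.13913.
True dip = arctan(1.13913) = 48.72°, dipping toward SE (azimuth ≈ 142°).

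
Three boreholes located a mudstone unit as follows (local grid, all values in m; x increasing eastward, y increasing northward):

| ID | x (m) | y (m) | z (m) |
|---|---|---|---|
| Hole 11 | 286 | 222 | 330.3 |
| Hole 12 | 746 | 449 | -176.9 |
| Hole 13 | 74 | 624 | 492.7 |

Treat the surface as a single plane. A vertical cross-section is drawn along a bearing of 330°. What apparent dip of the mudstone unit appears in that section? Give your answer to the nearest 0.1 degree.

Two edge vectors: Hole 11→Hole 12 = (460, 227, -507.2), Hole 11→Hole 13 = (-212, 402, 162.4).
Normal n = (Hole 11→Hole 12) × (Hole 11→Hole 13) = (240759.2, 32822.4, 233044).
So ∂z/∂x = −n_x/n_z = −1.03311 and ∂z/∂y = −n_y/n_z = −0.14084.
Unit vector along 330° is (sin 330°, cos 330°) = (-0.5000, 0.8660).
Slope in that direction = a·(-0.5000) + b·(0.8660) = 0.39458.
Apparent dip = arctan|0.39458| = 21.5° (true dip is 46.2°, so apparent ≤ true as expected).

21.5°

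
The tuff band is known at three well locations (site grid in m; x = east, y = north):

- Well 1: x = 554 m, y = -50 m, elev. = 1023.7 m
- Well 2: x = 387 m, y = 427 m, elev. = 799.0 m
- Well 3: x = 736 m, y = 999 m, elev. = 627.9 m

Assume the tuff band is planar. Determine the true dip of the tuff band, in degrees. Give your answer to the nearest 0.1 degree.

24.0°

Let the plane be z = a·x + b·y + c.
Well 2−Well 1: −167a + 477b = −224.7;  Well 3−Well 1: 182a + 1049b = −395.8.
Solving gives a = 0.17906, b = −0.40838.
Gradient magnitude |∇z| = √(a² + b²) = √(0.03206 + 0.16677) = 0.44591.
True dip = arctan(0.44591) = 24.0°, dipping toward NNW (azimuth ≈ 336°).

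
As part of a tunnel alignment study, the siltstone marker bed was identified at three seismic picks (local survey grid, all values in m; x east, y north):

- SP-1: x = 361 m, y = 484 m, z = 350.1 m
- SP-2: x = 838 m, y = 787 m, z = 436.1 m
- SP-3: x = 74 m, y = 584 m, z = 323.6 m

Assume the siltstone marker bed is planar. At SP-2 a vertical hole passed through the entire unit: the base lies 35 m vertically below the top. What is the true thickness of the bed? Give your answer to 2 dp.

34.60 m

Let the plane be z = a·x + b·y + c.
SP-2−SP-1: 477a + 303b = 86;  SP-3−SP-1: −287a + 100b = −26.5.
Solving gives a = 0.12349, b = 0.08942.
|∇z| = √(a²+b²) = 0.15247, so dip δ = arctan(0.15247) = 8.67°.
True thickness = vertical thickness × cos δ = 35 × cos 8.67° = 34.60 m.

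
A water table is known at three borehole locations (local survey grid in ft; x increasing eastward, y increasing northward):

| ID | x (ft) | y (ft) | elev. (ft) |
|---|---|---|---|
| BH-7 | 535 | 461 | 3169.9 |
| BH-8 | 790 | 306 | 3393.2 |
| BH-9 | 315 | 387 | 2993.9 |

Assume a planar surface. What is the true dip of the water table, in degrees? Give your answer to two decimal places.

39.72°

Two edge vectors: BH-7→BH-8 = (255, -155, 223.3), BH-7→BH-9 = (-220, -74, -176).
Normal n = (BH-7→BH-8) × (BH-7→BH-9) = (43804.2, -4246, -52970).
So ∂z/∂x = −n_x/n_z = 0.82696 and ∂z/∂y = −n_y/n_z = −0.08016.
Gradient magnitude |∇z| = √(a² + b²) = √(0.68387 + 0.00643) = 0.83084.
True dip = arctan(0.83084) = 39.72°, dipping toward W (azimuth ≈ 276°).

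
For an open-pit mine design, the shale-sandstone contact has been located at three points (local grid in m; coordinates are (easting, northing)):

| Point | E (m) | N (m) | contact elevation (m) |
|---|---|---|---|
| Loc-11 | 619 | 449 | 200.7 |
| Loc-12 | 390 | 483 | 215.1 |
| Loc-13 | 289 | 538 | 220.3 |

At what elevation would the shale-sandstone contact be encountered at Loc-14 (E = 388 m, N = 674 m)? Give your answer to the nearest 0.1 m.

209.7 m

Two edge vectors: Loc-11→Loc-12 = (-229, 34, 14.4), Loc-11→Loc-13 = (-330, 89, 19.6).
Normal n = (Loc-11→Loc-12) × (Loc-11→Loc-13) = (-615.2, -263.6, -9161).
So ∂z/∂E = −n_x/n_z = −0.06715 and ∂z/∂N = −n_y/n_z = −0.02877.
Intercept c from Loc-11: 200.7 + 41.57 + 12.92 = 255.19.
At (388, 674): z = −26.1 − 19.4 + 255.19 = 209.7 m.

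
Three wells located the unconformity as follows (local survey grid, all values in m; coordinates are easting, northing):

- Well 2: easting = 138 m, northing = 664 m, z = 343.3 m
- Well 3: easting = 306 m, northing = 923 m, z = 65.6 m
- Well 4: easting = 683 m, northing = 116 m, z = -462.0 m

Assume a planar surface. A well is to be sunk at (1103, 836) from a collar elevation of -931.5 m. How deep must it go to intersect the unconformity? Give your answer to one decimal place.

Two edge vectors: Well 2→Well 3 = (168, 259, -277.7), Well 2→Well 4 = (545, -548, -805.3).
Normal n = (Well 2→Well 3) × (Well 2→Well 4) = (-360752.3, -16056.1, -233219).
So ∂z/∂easting = −n_x/n_z = −1.546839 and ∂z/∂northing = −n_y/n_z = −0.068846.
Intercept c from Well 2: 343.3 + 213.46 + 45.71 = 602.48.
At (1103, 836): z_contact = −1706.16 − 57.55 + 602.48 = -1161.24 m.
Depth below ground = -931.5 − (-1161.24) = 229.7 m.

229.7 m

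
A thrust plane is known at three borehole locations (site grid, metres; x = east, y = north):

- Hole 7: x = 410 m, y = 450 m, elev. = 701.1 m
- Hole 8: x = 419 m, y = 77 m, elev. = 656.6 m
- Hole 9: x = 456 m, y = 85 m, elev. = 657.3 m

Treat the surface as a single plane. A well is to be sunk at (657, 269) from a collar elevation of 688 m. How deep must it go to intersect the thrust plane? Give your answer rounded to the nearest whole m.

10 m

Two edge vectors: Hole 7→Hole 8 = (9, -373, -44.5), Hole 7→Hole 9 = (46, -365, -43.8).
Normal n = (Hole 7→Hole 8) × (Hole 7→Hole 9) = (94.9, -1652.8, 13873).
So ∂z/∂x = −n_x/n_z = −0.00684 and ∂z/∂y = −n_y/n_z = 0.11914.
Intercept c from Hole 7: 701.1 + 2.80 − 53.61 = 650.29.
At (657, 269): z_contact = −4.5 + 32.0 + 650.29 = 677.8 m.
Depth below ground = 688 − 677.8 = 10 m.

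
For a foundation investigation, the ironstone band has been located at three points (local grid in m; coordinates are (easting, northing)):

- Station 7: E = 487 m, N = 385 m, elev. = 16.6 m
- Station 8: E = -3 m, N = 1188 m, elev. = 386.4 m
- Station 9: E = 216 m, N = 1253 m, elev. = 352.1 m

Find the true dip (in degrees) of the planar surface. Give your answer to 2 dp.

21.62°

Two edge vectors: Station 7→Station 8 = (-490, 803, 369.8), Station 7→Station 9 = (-271, 868, 335.5).
Normal n = (Station 7→Station 8) × (Station 7→Station 9) = (-51579.9, 64179.2, -207707).
So ∂z/∂E = −n_x/n_z = −0.24833 and ∂z/∂N = −n_y/n_z = 0.30899.
Gradient magnitude |∇z| = √(a² + b²) = √(0.06167 + 0.09547) = 0.39641.
True dip = arctan(0.39641) = 21.62°, dipping toward SE (azimuth ≈ 141°).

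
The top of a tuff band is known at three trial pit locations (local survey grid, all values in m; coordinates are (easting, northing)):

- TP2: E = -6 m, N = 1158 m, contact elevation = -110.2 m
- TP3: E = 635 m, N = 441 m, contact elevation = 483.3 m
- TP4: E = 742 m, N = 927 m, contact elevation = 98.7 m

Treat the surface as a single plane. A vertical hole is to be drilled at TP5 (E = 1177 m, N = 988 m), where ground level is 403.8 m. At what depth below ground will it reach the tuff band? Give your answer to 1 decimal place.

339.6 m

Let the plane be z = a·E + b·N + c.
TP3−TP2: 641a − 717b = 593.5;  TP4−TP2: 748a − 231b = 208.9.
Solving gives a = 0.032667, b = −0.798550.
Then c = -110.2 − a·-6 − b·1158 = 814.72.
At (1177, 988): z_contact = 38.45 − 788.97 + 814.72 = 64.20 m.
Depth below ground = 403.8 − 64.20 = 339.6 m.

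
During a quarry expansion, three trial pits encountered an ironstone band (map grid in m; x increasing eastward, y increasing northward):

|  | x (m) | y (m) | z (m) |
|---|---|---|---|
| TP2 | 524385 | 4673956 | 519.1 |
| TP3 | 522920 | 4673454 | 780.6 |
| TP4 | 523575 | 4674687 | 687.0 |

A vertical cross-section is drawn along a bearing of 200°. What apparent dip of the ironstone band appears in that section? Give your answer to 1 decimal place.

2.4°

Two edge vectors: TP2→TP3 = (-1465, -502, 261.5), TP2→TP4 = (-810, 731, 167.9).
Normal n = (TP2→TP3) × (TP2→TP4) = (-275442.3, 34158.5, -1477535).
So ∂z/∂x = −n_x/n_z = −0.18642 and ∂z/∂y = −n_y/n_z = 0.02312.
Unit vector along 200° is (sin 200°, cos 200°) = (-0.3420, -0.9397).
Slope in that direction = a·(-0.3420) + b·(-0.9397) = 0.04204.
Apparent dip = arctan|0.04204| = 2.4° (true dip is 10.6°, so apparent ≤ true as expected).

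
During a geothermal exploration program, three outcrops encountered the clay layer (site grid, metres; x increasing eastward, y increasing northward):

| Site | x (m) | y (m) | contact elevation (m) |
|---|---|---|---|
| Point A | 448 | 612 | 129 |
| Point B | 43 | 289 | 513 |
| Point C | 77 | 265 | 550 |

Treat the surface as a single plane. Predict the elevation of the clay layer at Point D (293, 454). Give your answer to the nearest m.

Let the plane be z = a·x + b·y + c.
Point B−Point A: −405a − 323b = 384;  Point C−Point A: −371a − 347b = 421.
Solving gives a = 0.13211, b = −1.35451.
Then c = 129 − a·448 − b·612 = 898.77.
At (293, 454): z = 38.7 − 614.9 + 898.77 = 322.5 m.

323 m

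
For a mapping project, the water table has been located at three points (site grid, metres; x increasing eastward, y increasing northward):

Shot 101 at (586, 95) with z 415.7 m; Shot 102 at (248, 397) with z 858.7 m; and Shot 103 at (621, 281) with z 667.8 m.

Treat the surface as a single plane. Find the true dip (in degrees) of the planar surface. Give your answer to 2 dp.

53.95°

Two edge vectors: Shot 101→Shot 102 = (-338, 302, 443), Shot 101→Shot 103 = (35, 186, 252.1).
Normal n = (Shot 101→Shot 102) × (Shot 101→Shot 103) = (-6263.8, 100714.8, -73438).
So ∂z/∂x = −n_x/n_z = −0.08529 and ∂z/∂y = −n_y/n_z = 1.37143.
Gradient magnitude |∇z| = √(a² + b²) = √(0.00728 + 1.88081) = 1.37408.
True dip = arctan(1.37408) = 53.95°, dipping toward S (azimuth ≈ 176°).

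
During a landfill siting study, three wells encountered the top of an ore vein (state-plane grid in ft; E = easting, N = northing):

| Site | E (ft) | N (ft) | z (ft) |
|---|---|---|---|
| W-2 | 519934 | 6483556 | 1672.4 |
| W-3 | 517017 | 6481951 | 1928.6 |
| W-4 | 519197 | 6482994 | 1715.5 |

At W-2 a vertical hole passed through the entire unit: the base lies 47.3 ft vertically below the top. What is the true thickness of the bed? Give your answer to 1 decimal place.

46.2 ft

Two edge vectors: W-2→W-3 = (-2917, -1605, 256.2), W-2→W-4 = (-737, -562, 43.1).
Normal n = (W-2→W-3) × (W-2→W-4) = (74808.9, -63096.7, 456469).
So ∂z/∂E = −n_x/n_z = −0.16389 and ∂z/∂N = −n_y/n_z = 0.13823.
|∇z| = √(a²+b²) = 0.21440, so dip δ = arctan(0.21440) = 12.10°.
True thickness = vertical thickness × cos δ = 47.3 × cos 12.10° = 46.2 ft.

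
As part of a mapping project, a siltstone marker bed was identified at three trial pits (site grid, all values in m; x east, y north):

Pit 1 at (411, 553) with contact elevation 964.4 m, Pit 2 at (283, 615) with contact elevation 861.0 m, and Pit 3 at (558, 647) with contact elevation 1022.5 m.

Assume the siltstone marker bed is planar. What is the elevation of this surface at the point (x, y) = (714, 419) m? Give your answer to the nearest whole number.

1204 m

Let the plane be z = a·x + b·y + c.
Pit 2−Pit 1: −128a + 62b = −103.4;  Pit 3−Pit 1: 147a + 94b = 58.1.
Solving gives a = 0.62999, b = −0.36711.
Then c = 964.4 − a·411 − b·553 = 908.49.
At (714, 419): z = 449.8 − 153.8 + 908.49 = 1204.5 m.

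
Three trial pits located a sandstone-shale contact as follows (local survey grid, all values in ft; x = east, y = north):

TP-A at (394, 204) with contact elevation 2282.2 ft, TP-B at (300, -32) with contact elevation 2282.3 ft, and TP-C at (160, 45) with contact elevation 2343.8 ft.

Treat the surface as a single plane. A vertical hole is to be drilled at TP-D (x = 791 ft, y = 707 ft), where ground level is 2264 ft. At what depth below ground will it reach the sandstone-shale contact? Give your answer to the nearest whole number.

53 ft

Let the plane be z = a·x + b·y + c.
TP-B−TP-A: −94a − 236b = 0.1;  TP-C−TP-A: −234a − 159b = 61.6.
Solving gives a = −0.36054, b = 0.14318.
Then c = 2282.2 − a·394 − b·204 = 2395.04.
At (791, 707): z_contact = −285.2 + 101.2 + 2395.04 = 2211.1 ft.
Depth below ground = 2264 − 2211.1 = 53 ft.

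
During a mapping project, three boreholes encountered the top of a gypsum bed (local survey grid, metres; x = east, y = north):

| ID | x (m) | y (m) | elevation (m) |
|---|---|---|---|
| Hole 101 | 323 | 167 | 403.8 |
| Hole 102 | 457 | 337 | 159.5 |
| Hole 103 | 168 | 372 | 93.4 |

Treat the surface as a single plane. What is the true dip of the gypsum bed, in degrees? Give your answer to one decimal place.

55.9°

Two edge vectors: Hole 101→Hole 102 = (134, 170, -244.3), Hole 101→Hole 103 = (-155, 205, -310.4).
Normal n = (Hole 101→Hole 102) × (Hole 101→Hole 103) = (-2686.5, 79460.1, 53820).
So ∂z/∂x = −n_x/n_z = 0.04992 and ∂z/∂y = −n_y/n_z = −1.47640.
Gradient magnitude |∇z| = √(a² + b²) = √(0.00249 + 2.17977) = 1.47725.
True dip = arctan(1.47725) = 55.9°, dipping toward N (azimuth ≈ 358°).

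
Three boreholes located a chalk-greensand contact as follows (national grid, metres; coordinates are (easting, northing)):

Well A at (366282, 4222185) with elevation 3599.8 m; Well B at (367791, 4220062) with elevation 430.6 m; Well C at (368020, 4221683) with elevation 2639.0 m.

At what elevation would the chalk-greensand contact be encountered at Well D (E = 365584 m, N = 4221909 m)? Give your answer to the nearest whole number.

3325 m

Let the plane be z = a·E + b·N + c.
Well B−Well A: 1509a − 2123b = −3169.2;  Well C−Well A: 1738a − 502b = −960.8.
Solving gives a = −0.15306985, b = 1.38399321.
Then c = 3599.8 − a·366282 − b·4222185 = −5783808.85.
At (365584, 4221909): z = −55959.9 + 5843093.4 − 5783808.85 = 3324.7 m.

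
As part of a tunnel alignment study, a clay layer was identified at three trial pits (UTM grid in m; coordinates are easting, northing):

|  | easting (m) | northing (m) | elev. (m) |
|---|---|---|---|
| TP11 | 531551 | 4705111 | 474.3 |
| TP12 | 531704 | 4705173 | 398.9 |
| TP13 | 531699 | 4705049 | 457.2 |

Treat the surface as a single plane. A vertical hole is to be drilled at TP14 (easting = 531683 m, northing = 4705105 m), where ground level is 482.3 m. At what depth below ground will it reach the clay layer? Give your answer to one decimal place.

45.8 m

Two edge vectors: TP11→TP12 = (153, 62, -75.4), TP11→TP13 = (148, -62, -17.1).
Normal n = (TP11→TP12) × (TP11→TP13) = (-5735, -8542.9, -18662).
So ∂z/∂easting = −n_x/n_z = −0.307308970 and ∂z/∂northing = −n_y/n_z = −0.457769800.
Intercept c from TP11: 474.3 + 163350.39 + 2153857.72 = 2317682.41.
At (531683, 4705105): z_contact = −163390.96 − 2153854.97 + 2317682.41 = 436.48 m.
Depth below ground = 482.3 − 436.48 = 45.8 m.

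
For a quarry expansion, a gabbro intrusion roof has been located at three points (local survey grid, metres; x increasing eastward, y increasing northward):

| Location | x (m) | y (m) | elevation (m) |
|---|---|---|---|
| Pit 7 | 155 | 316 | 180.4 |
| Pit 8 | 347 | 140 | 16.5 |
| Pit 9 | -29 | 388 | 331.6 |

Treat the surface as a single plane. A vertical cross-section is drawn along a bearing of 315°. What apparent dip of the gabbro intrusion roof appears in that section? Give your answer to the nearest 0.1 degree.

Two edge vectors: Pit 7→Pit 8 = (192, -176, -163.9), Pit 7→Pit 9 = (-184, 72, 151.2).
Normal n = (Pit 7→Pit 8) × (Pit 7→Pit 9) = (-14810.4, 1127.2, -18560).
So ∂z/∂x = −n_x/n_z = −0.79797 and ∂z/∂y = −n_y/n_z = 0.06073.
Unit vector along 315° is (sin 315°, cos 315°) = (-0.7071, 0.7071).
Slope in that direction = a·(-0.7071) + b·(0.7071) = 0.60720.
Apparent dip = arctan|0.60720| = 31.3° (true dip is 38.7°, so apparent ≤ true as expected).

31.3°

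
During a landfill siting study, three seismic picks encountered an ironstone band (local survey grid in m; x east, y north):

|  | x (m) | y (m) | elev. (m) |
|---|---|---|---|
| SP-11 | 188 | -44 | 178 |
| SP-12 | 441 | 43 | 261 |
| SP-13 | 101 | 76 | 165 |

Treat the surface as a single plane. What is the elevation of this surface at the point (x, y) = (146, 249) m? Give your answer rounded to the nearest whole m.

196 m

Let the plane be z = a·x + b·y + c.
SP-12−SP-11: 253a + 87b = 83;  SP-13−SP-11: −87a + 120b = −13.
Solving gives a = 0.29241, b = 0.10367.
Then c = 178 − a·188 − b·-44 = 127.59.
At (146, 249): z = 42.7 + 25.8 + 127.59 = 196.1 m.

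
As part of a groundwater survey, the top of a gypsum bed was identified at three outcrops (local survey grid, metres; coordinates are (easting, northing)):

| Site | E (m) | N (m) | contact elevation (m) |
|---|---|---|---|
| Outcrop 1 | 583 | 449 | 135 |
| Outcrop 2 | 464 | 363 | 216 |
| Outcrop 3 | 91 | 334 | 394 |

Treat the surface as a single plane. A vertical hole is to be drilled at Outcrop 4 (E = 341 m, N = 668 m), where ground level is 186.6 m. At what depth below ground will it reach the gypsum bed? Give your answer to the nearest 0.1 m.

Two edge vectors: Outcrop 1→Outcrop 2 = (-119, -86, 81), Outcrop 1→Outcrop 3 = (-492, -115, 259).
Normal n = (Outcrop 1→Outcrop 2) × (Outcrop 1→Outcrop 3) = (-12959, -9031, -28627).
So ∂z/∂E = −n_x/n_z = −0.45268 and ∂z/∂N = −n_y/n_z = −0.31547.
Intercept c from Outcrop 1: 135 + 263.92 + 141.65 = 540.56.
At (341, 668): z_contact = −154.37 − 210.73 + 540.56 = 175.46 m.
Depth below ground = 186.6 − 175.46 = 11.1 m.

11.1 m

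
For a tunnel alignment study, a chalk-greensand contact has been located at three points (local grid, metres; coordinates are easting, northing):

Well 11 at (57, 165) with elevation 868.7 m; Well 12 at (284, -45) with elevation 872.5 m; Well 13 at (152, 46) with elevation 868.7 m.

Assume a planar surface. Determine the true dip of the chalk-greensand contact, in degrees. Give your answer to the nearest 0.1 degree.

4.7°

Let the plane be z = a·easting + b·northing + c.
Well 12−Well 11: 227a − 210b = 3.8;  Well 13−Well 11: 95a − 119b = 0.
Solving gives a = 0.06402, b = 0.05111.
Gradient magnitude |∇z| = √(a² + b²) = √(0.00410 + 0.00261) = 0.08192.
True dip = arctan(0.08192) = 4.7°, dipping toward SW (azimuth ≈ 231°).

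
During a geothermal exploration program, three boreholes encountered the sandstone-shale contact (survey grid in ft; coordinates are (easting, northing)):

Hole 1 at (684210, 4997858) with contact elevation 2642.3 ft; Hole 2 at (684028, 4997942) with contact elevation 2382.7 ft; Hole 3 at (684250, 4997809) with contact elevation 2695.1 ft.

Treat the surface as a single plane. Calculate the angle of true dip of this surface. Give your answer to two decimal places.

Two edge vectors: Hole 1→Hole 2 = (-182, 84, -259.6), Hole 1→Hole 3 = (40, -49, 52.8).
Normal n = (Hole 1→Hole 2) × (Hole 1→Hole 3) = (-8285.2, -774.4, 5558).
So ∂z/∂E = −n_x/n_z = 1.49068 and ∂z/∂N = −n_y/n_z = 0.13933.
Gradient magnitude |∇z| = √(a² + b²) = √(2.22213 + 0.01941) = 1.49718.
True dip = arctan(1.49718) = 56.26°, dipping toward W (azimuth ≈ 265°).

56.26°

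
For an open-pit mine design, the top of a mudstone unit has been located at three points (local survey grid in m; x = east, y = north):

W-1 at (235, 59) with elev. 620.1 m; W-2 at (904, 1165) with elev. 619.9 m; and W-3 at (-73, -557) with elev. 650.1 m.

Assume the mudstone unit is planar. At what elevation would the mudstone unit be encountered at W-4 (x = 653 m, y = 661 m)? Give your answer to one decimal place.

644.9 m

Two edge vectors: W-1→W-2 = (669, 1106, -0.2), W-1→W-3 = (-308, -616, 30).
Normal n = (W-1→W-2) × (W-1→W-3) = (33056.8, -20008.4, -71456).
So ∂z/∂x = −n_x/n_z = 0.462618 and ∂z/∂y = −n_y/n_z = −0.280010.
Intercept c from W-1: 620.1 − 108.72 + 16.52 = 527.91.
At (653, 661): z = 302.1 − 185.1 + 527.91 = 644.9 m.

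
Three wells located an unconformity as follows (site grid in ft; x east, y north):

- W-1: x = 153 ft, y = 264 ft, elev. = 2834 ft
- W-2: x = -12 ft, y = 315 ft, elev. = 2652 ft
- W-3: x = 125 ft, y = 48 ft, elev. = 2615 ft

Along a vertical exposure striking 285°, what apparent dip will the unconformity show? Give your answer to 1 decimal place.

47.7°

Let the plane be z = a·x + b·y + c.
W-2−W-1: −165a + 51b = −182;  W-3−W-1: −28a − 216b = −219.
Solving gives a = 1.36185, b = 0.83735.
Unit vector along 285° is (sin 285°, cos 285°) = (-0.9659, 0.2588).
Slope in that direction = a·(-0.9659) + b·(0.2588) = −1.09872.
Apparent dip = arctan|1.09872| = 47.7° (true dip is 58.0°, so apparent ≤ true as expected).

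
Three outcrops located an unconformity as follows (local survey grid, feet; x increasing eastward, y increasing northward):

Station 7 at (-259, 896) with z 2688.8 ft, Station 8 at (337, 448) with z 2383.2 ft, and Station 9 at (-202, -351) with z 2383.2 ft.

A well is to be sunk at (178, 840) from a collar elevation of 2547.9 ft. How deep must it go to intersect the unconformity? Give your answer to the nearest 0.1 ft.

Two edge vectors: Station 7→Station 8 = (596, -448, -305.6), Station 7→Station 9 = (57, -1247, -305.6).
Normal n = (Station 7→Station 8) × (Station 7→Station 9) = (-244174.4, 164718.4, -717676).
So ∂z/∂x = −n_x/n_z = −0.34023 and ∂z/∂y = −n_y/n_z = 0.22952.
Intercept c from Station 7: 2688.8 − 88.12 − 205.65 = 2395.03.
At (178, 840): z_contact = −60.56 + 192.79 + 2395.03 = 2527.27 ft.
Depth below ground = 2547.9 − 2527.27 = 20.6 ft.

20.6 ft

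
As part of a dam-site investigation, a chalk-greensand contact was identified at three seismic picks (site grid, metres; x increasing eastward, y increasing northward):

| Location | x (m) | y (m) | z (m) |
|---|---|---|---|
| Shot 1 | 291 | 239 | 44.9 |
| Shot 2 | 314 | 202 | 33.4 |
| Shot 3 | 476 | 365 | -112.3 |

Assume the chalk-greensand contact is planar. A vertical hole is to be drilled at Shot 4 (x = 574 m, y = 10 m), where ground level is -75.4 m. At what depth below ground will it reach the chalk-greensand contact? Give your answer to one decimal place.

55.8 m

Let the plane be z = a·x + b·y + c.
Shot 2−Shot 1: 23a − 37b = −11.5;  Shot 3−Shot 1: 185a + 126b = −157.2.
Solving gives a = −0.74570, b = −0.15274.
Then c = 44.9 − a·291 − b·239 = 298.40.
At (574, 10): z_contact = −428.03 − 1.53 + 298.40 = -131.16 m.
Depth below ground = -75.4 − (-131.16) = 55.8 m.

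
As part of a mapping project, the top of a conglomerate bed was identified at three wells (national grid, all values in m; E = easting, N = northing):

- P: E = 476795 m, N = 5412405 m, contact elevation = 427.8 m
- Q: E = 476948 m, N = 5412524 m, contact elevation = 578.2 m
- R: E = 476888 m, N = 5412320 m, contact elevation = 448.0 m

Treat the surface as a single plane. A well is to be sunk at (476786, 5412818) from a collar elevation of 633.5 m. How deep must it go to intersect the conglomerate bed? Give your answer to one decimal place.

24.4 m

Two edge vectors: P→Q = (153, 119, 150.4), P→R = (93, -85, 20.2).
Normal n = (P→Q) × (P→R) = (15187.8, 10896.6, -24072).
So ∂z/∂E = −n_x/n_z = 0.630932203 and ∂z/∂N = −n_y/n_z = 0.452666999.
Intercept c from P: 427.8 − 300825.32 − 2450017.13 = −2750414.65.
At (476786, 5412818): z_contact = 300819.64 + 2450204.08 − 2750414.65 = 609.07 m.
Depth below ground = 633.5 − 609.07 = 24.4 m.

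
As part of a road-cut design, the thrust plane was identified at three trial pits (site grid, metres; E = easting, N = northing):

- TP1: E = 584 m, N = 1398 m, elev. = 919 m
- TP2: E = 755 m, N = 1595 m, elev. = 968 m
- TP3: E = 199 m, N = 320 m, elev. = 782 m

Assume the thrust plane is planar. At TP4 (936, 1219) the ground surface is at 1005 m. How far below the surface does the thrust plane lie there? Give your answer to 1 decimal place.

9.7 m

Two edge vectors: TP1→TP2 = (171, 197, 49), TP1→TP3 = (-385, -1078, -137).
Normal n = (TP1→TP2) × (TP1→TP3) = (25833, 4562, -108493).
So ∂z/∂E = −n_x/n_z = 0.238108 and ∂z/∂N = −n_y/n_z = 0.042049.
Intercept c from TP1: 919 − 139.05 − 58.78 = 721.16.
At (936, 1219): z_contact = 222.87 + 51.26 + 721.16 = 995.29 m.
Depth below ground = 1005 − 995.29 = 9.7 m.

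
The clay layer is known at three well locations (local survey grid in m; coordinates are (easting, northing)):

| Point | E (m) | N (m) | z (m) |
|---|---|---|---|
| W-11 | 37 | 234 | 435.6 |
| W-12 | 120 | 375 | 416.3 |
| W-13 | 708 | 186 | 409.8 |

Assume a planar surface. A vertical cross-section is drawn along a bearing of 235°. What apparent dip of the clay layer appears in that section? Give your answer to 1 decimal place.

5.8°

Let the plane be z = a·E + b·N + c.
W-12−W-11: 83a + 141b = −19.3;  W-13−W-11: 671a − 48b = −25.8.
Solving gives a = −0.04629, b = −0.10963.
Unit vector along 235° is (sin 235°, cos 235°) = (-0.8192, -0.5736).
Slope in that direction = a·(-0.8192) + b·(-0.5736) = 0.10080.
Apparent dip = arctan|0.10080| = 5.8° (true dip is 6.8°, so apparent ≤ true as expected).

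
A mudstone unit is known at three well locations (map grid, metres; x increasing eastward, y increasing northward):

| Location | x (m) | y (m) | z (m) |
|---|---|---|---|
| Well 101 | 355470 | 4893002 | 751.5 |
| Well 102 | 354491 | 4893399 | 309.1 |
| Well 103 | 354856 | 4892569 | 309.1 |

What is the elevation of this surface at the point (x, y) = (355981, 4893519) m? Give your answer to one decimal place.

1157.6 m

Let the plane be z = a·x + b·y + c.
Well 102−Well 101: −979a + 397b = −442.4;  Well 103−Well 101: −614a − 433b = −442.4.
Solving gives a = 0.549964428, b = 0.241851827.
Then c = 751.5 − a·355470 − b·4893002 = −1378125.83.
At (355981, 4893519): z = 195776.9 + 1183506.5 − 1378125.83 = 1157.6 m.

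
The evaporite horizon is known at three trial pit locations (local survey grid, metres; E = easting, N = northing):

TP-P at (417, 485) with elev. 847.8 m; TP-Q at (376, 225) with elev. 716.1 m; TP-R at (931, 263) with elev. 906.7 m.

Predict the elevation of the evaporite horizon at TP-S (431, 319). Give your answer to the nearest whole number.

Two edge vectors: TP-P→TP-Q = (-41, -260, -131.7), TP-P→TP-R = (514, -222, 58.9).
Normal n = (TP-P→TP-Q) × (TP-P→TP-R) = (-44551.4, -65278.9, 142742).
So ∂z/∂E = −n_x/n_z = 0.31211 and ∂z/∂N = −n_y/n_z = 0.45732.
Intercept c from TP-P: 847.8 − 130.15 − 221.80 = 495.85.
At (431, 319): z = 134.5 + 145.9 + 495.85 = 776.3 m.

776 m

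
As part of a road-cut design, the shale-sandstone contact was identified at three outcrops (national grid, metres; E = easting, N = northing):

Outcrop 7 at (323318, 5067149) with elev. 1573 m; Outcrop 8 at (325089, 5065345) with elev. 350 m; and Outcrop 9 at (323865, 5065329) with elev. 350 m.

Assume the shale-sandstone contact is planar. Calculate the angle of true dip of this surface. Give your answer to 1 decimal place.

33.8°

Two edge vectors: Outcrop 7→Outcrop 8 = (1771, -1804, -1223), Outcrop 7→Outcrop 9 = (547, -1820, -1223).
Normal n = (Outcrop 7→Outcrop 8) × (Outcrop 7→Outcrop 9) = (-19568, 1496952, -2236432).
So ∂z/∂E = −n_x/n_z = −0.00875 and ∂z/∂N = −n_y/n_z = 0.66935.
Gradient magnitude |∇z| = √(a² + b²) = √(0.00008 + 0.44803) = 0.66941.
True dip = arctan(0.66941) = 33.8°, dipping toward S (azimuth ≈ 179°).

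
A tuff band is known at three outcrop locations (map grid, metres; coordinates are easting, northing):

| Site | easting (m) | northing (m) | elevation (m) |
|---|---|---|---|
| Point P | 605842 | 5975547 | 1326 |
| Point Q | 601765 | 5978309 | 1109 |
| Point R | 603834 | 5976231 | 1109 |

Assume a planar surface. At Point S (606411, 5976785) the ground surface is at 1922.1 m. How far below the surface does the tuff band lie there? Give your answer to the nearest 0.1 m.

301.5 m

Two edge vectors: Point P→Point Q = (-4077, 2762, -217), Point P→Point R = (-2008, 684, -217).
Normal n = (Point P→Point Q) × (Point P→Point R) = (-450926, -448973, 2757428).
So ∂z/∂easting = −n_x/n_z = 0.163531378 and ∂z/∂northing = −n_y/n_z = 0.162823109.
Intercept c from Point P: 1326 − 99074.18 − 972957.14 = −1070705.32.
At (606411, 5976785): z_contact = 99167.23 + 973158.72 − 1070705.32 = 1620.62 m.
Depth below ground = 1922.1 − 1620.62 = 301.5 m.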